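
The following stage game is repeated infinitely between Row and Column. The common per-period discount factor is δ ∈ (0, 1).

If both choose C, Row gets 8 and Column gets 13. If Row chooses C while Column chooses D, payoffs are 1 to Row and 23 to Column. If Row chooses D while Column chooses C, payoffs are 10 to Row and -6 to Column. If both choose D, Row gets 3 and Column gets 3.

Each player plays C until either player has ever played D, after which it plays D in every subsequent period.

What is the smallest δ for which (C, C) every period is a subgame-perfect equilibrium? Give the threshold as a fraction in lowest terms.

1/2

Row: cooperation gives 8 each period; deviation gives 10 once then 3 forever.
  8/(1−δ) ≥ 10 + 3δ/(1−δ) ⇒ δ ≥ 2/7.
Column: cooperation gives 13 each period; deviation gives 23 once then 3 forever.
  δ ≥ 10/20 = 1/2.
Both must hold, so the binding constraint is Column's: δ ≥ 1/2.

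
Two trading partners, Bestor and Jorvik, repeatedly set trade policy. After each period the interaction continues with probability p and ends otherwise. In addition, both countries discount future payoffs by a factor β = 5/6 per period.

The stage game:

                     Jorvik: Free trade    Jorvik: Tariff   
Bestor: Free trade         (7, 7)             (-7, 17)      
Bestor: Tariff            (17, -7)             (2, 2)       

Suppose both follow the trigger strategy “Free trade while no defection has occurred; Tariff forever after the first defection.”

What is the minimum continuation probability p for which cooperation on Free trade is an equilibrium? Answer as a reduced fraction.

Expected continuation weight on next period's payoff is β·p = 5/6·p, which plays the role of the discount factor.
Cooperation requires 5/6·p ≥ (17−7)/(17−2) = 2/3, hence p ≥ 4/5.

4/5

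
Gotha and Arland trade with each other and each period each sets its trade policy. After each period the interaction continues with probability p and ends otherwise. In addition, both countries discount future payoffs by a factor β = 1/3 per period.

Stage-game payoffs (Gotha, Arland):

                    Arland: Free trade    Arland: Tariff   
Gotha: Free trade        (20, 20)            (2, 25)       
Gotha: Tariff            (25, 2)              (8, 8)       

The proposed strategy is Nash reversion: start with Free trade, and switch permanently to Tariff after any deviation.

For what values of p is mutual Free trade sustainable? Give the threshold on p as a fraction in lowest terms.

With continuation probability p and discount β, the effective per-period discount factor is βp.
Grim-trigger IC: βp ≥ (25−20)/(25−8) = 5/17.
So p ≥ (5/17)/(1/3) = 15/17.

15/17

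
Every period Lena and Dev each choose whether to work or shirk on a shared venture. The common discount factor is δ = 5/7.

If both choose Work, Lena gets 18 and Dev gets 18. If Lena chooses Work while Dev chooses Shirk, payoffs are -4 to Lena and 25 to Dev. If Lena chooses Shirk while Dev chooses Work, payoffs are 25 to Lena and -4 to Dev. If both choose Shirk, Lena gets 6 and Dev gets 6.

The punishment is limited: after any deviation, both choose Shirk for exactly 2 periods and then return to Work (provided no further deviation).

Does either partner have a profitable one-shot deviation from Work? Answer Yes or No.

A one-shot deviation gives 25 now, then 6 for 2 periods, then back to 18.
Gain from deviating: (25−18) today; loss: (18−6) in each of the next 2 periods.
No-deviation condition: (18−6)(δ+…+δ^2) ≥ 25−18, i.e. δ+…+δ^2 ≥ 7/12.
At δ = 5/7: δ+…+δ^2 = 1.2245 ≥ 0.5833.
So cooperation is sustainable.

No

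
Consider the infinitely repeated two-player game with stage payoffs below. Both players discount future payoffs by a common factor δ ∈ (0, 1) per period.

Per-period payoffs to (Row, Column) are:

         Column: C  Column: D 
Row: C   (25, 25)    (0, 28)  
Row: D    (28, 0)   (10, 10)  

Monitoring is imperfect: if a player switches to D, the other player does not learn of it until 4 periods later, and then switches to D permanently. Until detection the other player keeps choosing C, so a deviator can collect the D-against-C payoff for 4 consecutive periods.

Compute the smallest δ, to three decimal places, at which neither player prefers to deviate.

0.639

Deviating for the 4 undetected periods gains 28−25 = 3 per period over cooperation, then loses 25−10 = 15 per period forever once punishment starts.
Gain: 3(1 + δ + … + δ^3); loss: 15·δ^4/(1−δ).
No profitable deviation ⇔ 3(1−δ^4) ≤ 15·δ^4, i.e. δ^4 ≥ 3/(3+15) = 1/6.
Hence δ ≥ (1/6)^(1/4) ≈ 0.639.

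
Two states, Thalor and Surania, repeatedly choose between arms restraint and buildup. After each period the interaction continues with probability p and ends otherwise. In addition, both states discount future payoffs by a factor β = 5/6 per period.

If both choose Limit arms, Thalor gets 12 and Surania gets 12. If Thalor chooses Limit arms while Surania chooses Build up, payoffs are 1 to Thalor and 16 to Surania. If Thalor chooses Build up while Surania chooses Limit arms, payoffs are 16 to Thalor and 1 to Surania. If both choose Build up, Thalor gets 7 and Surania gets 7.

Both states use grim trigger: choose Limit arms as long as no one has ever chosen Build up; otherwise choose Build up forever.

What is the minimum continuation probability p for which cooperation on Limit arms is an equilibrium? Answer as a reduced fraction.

8/15

Expected continuation weight on next period's payoff is β·p = 5/6·p, which plays the role of the discount factor.
Cooperation requires 5/6·p ≥ (16−12)/(16−7) = 4/9, hence p ≥ 8/15.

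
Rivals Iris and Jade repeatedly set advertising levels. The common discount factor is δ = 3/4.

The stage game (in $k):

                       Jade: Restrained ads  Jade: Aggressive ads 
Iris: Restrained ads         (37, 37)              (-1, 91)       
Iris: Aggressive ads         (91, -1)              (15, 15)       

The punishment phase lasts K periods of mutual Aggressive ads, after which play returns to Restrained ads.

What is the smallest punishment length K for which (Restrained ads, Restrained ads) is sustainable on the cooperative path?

IC: δ(1−δ^K)/(1−δ) ≥ (91−37)/(37−15) = 27/11.
With δ = 3/4: need 1 − δ^K ≥ 27/11·(1−3/4)/(3/4), i.e. δ^K ≤ 0.1818.
Since (3/4)^5 = 0.2373 and (3/4)^6 = 0.1780, the smallest such K is 6.

6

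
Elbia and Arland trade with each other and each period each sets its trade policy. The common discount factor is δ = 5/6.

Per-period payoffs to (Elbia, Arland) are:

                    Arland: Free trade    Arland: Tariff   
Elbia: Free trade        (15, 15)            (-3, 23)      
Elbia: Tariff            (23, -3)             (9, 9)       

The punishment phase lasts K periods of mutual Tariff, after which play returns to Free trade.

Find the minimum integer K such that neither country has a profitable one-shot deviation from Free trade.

2

No profitable deviation requires (15−9)(δ+…+δ^K) ≥ 23−15, i.e. δ+…+δ^K ≥ 4/3 ≈ 1.3333.
With δ = 5/6, the partial sums are K=1: 0.8333, K=2: 1.5278.
K = 2 is the first length at which the sum reaches 1.3333.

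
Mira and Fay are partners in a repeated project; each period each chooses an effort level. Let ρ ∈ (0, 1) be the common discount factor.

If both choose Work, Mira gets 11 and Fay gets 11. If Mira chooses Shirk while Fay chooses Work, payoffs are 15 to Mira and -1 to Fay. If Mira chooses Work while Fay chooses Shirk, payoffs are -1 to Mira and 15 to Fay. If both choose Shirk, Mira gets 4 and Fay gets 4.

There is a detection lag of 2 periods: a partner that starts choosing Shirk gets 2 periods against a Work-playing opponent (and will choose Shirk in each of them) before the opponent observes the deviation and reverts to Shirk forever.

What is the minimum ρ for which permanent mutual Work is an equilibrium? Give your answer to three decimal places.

Deviating for the 2 undetected periods gains 15−11 = 4 per period over cooperation, then loses 11−4 = 7 per period forever once punishment starts.
Gain: 4(1 + ρ + … + ρ^1); loss: 7·ρ^2/(1−ρ).
No profitable deviation ⇔ 4(1−ρ^2) ≤ 7·ρ^2, i.e. ρ^2 ≥ 4/(4+7) = 4/11.
Hence ρ ≥ (4/11)^(1/2) ≈ 0.603.

0.603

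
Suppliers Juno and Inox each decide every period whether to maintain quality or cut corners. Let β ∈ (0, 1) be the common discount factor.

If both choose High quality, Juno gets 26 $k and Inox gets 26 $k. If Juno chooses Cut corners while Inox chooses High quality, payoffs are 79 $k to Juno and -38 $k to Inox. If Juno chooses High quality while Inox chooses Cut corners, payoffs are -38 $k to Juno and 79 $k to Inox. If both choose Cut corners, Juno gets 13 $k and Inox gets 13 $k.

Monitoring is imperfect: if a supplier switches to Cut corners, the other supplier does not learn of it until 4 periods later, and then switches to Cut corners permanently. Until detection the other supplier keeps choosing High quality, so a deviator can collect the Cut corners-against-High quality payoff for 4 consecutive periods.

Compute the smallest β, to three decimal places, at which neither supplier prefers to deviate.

0.947

Deviating for the 4 undetected periods gains 79−26 = 53 per period over cooperation, then loses 26−13 = 13 per period forever once punishment starts.
Gain: 53(1 + β + … + β^3); loss: 13·β^4/(1−β).
No profitable deviation ⇔ 53(1−β^4) ≤ 13·β^4, i.e. β^4 ≥ 53/(53+13) = 53/66.
Hence β ≥ (53/66)^(1/4) ≈ 0.947.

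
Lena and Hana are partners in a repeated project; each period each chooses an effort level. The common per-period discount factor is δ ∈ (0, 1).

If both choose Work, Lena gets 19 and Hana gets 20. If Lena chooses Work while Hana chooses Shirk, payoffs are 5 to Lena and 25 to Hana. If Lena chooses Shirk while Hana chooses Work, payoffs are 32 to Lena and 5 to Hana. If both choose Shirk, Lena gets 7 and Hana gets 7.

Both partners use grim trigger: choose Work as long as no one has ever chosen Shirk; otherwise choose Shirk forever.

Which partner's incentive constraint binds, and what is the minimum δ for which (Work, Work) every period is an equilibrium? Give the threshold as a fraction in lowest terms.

Lena; δ ≥ 13/25

For Lena: deviation gain 32−19 = 13, per-period punishment loss 19−7 = 12. IC gives δ ≥ 13/25.
For Hana: gain 5, loss 13 per period, so δ ≥ 5/18.
The tighter constraint is Lena's, so cooperation needs δ ≥ 13/25.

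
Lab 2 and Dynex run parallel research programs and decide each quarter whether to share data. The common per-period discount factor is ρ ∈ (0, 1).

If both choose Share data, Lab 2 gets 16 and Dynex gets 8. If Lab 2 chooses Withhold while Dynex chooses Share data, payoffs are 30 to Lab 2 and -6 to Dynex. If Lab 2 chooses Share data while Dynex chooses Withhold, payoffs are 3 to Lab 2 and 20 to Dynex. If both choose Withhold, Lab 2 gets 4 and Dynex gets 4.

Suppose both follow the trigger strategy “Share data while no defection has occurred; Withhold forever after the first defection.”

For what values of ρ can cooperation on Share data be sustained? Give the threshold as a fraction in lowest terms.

3/4

For Lab 2: deviation gain 30−16 = 14, per-period punishment loss 16−4 = 12. IC gives ρ ≥ 14/26 = 7/13.
For Dynex: gain 12, loss 4 per period, so ρ ≥ 12/16 = 3/4.
The tighter constraint is Dynex's, so cooperation needs ρ ≥ 3/4.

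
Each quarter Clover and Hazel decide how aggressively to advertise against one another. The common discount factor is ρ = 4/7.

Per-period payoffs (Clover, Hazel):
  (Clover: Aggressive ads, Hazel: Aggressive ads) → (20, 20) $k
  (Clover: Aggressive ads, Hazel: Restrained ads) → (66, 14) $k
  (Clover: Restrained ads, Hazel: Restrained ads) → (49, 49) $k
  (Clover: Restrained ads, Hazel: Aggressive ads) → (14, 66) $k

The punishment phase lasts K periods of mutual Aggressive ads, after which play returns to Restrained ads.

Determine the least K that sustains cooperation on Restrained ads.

2

No profitable deviation requires (49−20)(ρ+…+ρ^K) ≥ 66−49, i.e. ρ+…+ρ^K ≥ 17/29 ≈ 0.5862.
With ρ = 4/7, the partial sums are K=1: 0.5714, K=2: 0.8980.
K = 2 is the first length at which the sum reaches 0.5862.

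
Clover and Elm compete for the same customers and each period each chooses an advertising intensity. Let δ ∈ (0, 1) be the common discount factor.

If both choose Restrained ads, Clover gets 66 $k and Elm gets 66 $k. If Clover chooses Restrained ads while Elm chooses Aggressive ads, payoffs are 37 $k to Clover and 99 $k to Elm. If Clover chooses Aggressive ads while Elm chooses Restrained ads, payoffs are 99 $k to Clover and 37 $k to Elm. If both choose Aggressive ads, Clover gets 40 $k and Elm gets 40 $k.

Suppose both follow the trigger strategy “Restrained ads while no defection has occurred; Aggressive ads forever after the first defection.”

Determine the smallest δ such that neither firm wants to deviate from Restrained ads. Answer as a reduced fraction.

66/(1−δ) ≥ 99 + 40δ/(1−δ)
66 ≥ 99 − 59δ
δ ≥ 33/59.

33/59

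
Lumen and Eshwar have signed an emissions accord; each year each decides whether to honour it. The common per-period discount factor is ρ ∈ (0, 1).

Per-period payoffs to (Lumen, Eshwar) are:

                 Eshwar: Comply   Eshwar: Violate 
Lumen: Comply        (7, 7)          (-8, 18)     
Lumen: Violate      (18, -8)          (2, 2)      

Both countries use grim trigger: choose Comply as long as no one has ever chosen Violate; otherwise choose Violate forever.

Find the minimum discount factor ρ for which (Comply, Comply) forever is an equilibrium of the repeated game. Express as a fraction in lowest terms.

11/16

Cooperation forever yields 7 each period: 7/(1−ρ).
Deviating yields 18 once, then 2 forever: 18 + 2ρ/(1−ρ).
No profitable deviation requires 7/(1−ρ) ≥ 18 + 2ρ/(1−ρ).
Multiplying by (1−ρ): 7 ≥ 18(1−ρ) + 2ρ = 18 − 16ρ.
So 16ρ ≥ 11, i.e. ρ ≥ 11/16.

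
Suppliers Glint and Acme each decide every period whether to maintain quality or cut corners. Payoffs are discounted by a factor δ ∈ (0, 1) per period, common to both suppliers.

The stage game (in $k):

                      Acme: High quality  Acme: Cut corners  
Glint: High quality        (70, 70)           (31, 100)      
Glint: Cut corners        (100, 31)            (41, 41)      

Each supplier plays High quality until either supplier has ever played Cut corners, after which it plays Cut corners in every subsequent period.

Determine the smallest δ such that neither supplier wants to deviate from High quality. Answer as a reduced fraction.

30/59

70/(1−δ) ≥ 100 + 41δ/(1−δ)
70 ≥ 100 − 59δ
δ ≥ 30/59.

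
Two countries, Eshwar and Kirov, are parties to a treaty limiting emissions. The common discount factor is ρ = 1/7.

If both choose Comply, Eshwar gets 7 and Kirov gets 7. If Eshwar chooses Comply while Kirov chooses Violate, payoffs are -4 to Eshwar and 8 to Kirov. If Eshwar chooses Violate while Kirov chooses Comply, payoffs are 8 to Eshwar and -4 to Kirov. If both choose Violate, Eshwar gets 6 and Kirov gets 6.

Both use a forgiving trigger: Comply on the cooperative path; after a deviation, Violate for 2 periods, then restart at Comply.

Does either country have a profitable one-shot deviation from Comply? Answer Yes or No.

Yes

A one-shot deviation gives 8 now, then 6 for 2 periods, then back to 7.
Gain from deviating: (8−7) today; loss: (7−6) in each of the next 2 periods.
No-deviation condition: (7−6)(ρ+…+ρ^2) ≥ 8−7, i.e. ρ+…+ρ^2 ≥ 1.
At ρ = 1/7: ρ+…+ρ^2 = 0.1633 < 1.0000.
So cooperation is not sustainable.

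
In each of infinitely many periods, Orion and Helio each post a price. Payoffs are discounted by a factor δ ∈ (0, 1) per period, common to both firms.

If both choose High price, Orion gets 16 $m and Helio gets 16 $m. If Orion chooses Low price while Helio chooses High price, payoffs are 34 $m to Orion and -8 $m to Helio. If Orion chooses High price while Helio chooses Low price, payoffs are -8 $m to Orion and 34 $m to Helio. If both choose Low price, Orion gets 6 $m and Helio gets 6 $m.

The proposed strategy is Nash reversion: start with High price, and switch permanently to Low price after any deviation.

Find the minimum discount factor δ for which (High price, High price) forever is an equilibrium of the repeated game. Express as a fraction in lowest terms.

9/14

One-period gain from deviating is 34 − 16 = 18. The loss is 16 − 6 = 10 in every subsequent period, with present value 10·δ/(1−δ).
Deviation is unprofitable when 10·δ/(1−δ) ≥ 18, i.e. δ/(1−δ) ≥ 9/5.
Equivalently δ ≥ 18/(18+10) = 9/14.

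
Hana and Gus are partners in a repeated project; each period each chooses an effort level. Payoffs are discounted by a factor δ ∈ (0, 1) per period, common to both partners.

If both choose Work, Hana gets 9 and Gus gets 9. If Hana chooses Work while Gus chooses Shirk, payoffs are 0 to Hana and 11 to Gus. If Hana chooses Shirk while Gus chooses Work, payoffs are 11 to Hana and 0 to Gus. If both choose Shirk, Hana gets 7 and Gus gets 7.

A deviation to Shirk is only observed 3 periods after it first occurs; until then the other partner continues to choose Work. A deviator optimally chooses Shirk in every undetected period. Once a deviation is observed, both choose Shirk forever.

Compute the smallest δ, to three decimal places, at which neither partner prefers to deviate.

Deviating for the 3 undetected periods gains 11−9 = 2 per period over cooperation, then loses 9−7 = 2 per period forever once punishment starts.
Gain: 2(1 + δ + … + δ^2); loss: 2·δ^3/(1−δ).
No profitable deviation ⇔ 2(1−δ^3) ≤ 2·δ^3, i.e. δ^3 ≥ 2/(2+2) = 1/2.
Hence δ ≥ (1/2)^(1/3) ≈ 0.794.

0.794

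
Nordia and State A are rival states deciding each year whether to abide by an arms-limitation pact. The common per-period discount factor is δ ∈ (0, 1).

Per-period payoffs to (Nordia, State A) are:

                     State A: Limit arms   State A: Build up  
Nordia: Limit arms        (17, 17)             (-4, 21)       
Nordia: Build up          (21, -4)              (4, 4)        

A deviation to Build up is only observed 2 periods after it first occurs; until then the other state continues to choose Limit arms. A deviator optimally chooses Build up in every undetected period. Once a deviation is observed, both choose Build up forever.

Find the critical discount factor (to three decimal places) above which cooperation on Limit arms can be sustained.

0.485

A deviator earns 21 for 2 periods, then 4 forever; cooperating earns 17 forever. Multiplying the IC by (1−δ):
17 ≥ 21(1−δ^2) + 4δ^2, so 17·δ^2 ≥ 4 and δ^2 ≥ 4/17.
δ ≥ (4/17)^(1/2) ≈ 0.485.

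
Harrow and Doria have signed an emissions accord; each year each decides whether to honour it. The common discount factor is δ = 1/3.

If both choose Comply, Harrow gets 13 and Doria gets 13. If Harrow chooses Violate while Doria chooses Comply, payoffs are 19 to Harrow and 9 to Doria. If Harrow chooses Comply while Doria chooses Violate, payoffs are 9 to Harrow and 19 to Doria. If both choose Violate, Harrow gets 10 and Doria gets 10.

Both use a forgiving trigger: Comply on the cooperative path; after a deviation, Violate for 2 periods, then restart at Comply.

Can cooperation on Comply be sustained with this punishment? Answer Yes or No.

Comparing payoff streams over the 3 periods until play realigns: cooperate → 13(1+δ+…+δ^2); deviate → 19 + 10(δ+…+δ^2).
Cooperation is sustained iff (13−10)(δ+…+δ^2) ≥ 19−13.
δ+…+δ^2 = 1/3·(1−(1/3)^2)/(1−1/3) = 0.4444, and (19−13)/(13−10) = 2.0000.
0.4444 < 2.0000, so cooperation is not sustainable.

No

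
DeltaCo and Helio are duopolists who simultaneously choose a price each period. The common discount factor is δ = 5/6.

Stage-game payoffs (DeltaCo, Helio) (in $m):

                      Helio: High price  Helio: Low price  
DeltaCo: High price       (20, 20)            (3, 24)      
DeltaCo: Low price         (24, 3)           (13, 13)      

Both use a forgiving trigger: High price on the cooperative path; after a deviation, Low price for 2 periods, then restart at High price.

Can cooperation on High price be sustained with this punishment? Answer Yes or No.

Comparing payoff streams over the 3 periods until play realigns: cooperate → 20(1+δ+…+δ^2); deviate → 24 + 13(δ+…+δ^2).
Cooperation is sustained iff (20−13)(δ+…+δ^2) ≥ 24−20.
δ+…+δ^2 = 5/6·(1−(5/6)^2)/(1−5/6) = 1.5278, and (24−20)/(20−13) = 0.5714.
1.5278 ≥ 0.5714, so cooperation is sustainable.

Yes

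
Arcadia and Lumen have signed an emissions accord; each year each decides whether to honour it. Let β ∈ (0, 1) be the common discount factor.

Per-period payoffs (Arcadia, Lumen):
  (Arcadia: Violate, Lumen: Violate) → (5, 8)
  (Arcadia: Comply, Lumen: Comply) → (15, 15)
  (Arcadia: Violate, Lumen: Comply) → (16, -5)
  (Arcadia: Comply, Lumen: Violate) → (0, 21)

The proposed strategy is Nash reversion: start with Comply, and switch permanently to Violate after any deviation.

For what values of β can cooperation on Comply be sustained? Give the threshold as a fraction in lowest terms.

Arcadia: cooperation gives 15 each period; deviation gives 16 once then 5 forever.
  15/(1−β) ≥ 16 + 5β/(1−β) ⇒ β ≥ 1/11.
Lumen: cooperation gives 15 each period; deviation gives 21 once then 8 forever.
  β ≥ 6/13.
Both must hold, so the binding constraint is Lumen's: β ≥ 6/13.

6/13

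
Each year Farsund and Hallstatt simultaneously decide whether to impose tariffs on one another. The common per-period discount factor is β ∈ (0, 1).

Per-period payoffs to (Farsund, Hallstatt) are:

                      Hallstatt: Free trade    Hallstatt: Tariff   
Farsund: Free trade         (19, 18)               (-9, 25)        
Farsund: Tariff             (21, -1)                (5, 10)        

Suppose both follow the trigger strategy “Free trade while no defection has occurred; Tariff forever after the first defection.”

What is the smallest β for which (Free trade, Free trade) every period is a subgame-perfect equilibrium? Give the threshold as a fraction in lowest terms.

7/15

Farsund: cooperation gives 19 each period; deviation gives 21 once then 5 forever.
  19/(1−β) ≥ 21 + 5β/(1−β) ⇒ β ≥ 2/16 = 1/8.
Hallstatt: cooperation gives 18 each period; deviation gives 25 once then 10 forever.
  β ≥ 7/15.
Both must hold, so the binding constraint is Hallstatt's: β ≥ 7/15.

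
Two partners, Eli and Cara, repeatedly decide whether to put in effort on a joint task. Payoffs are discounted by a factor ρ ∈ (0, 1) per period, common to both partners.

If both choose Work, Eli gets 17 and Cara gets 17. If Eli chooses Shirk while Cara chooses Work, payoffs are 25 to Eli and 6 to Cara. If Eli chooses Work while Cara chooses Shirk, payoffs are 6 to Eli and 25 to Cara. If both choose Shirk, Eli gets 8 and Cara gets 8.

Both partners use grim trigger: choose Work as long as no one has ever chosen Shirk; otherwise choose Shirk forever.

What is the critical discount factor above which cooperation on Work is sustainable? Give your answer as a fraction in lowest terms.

One-period gain from deviating is 25 − 17 = 8. The loss is 17 − 8 = 9 in every subsequent period, with present value 9·ρ/(1−ρ).
Deviation is unprofitable when 9·ρ/(1−ρ) ≥ 8, i.e. ρ/(1−ρ) ≥ 8/9.
Equivalently ρ ≥ 8/(8+9) = 8/17.

8/17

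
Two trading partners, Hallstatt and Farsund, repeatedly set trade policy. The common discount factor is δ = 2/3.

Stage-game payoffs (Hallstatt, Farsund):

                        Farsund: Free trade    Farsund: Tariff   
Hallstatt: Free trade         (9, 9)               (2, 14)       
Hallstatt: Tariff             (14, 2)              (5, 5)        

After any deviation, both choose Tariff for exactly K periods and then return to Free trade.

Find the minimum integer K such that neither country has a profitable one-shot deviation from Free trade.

IC: δ(1−δ^K)/(1−δ) ≥ (14−9)/(9−5) = 5/4.
With δ = 2/3: need 1 − δ^K ≥ 5/4·(1−2/3)/(2/3), i.e. δ^K ≤ 0.3750.
Since (2/3)^2 = 0.4444 and (2/3)^3 = 0.2963, the smallest such K is 3.

3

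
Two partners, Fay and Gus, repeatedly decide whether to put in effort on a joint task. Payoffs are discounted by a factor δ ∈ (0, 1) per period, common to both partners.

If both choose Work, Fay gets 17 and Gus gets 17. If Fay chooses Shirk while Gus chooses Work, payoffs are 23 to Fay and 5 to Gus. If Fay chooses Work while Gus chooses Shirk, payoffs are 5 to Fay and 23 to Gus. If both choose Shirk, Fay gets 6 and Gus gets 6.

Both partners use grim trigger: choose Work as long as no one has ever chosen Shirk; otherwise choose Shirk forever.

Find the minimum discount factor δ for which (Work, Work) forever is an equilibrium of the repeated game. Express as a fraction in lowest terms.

17/(1−δ) ≥ 23 + 6δ/(1−δ)
17 ≥ 23 − 17δ
δ ≥ 6/17.

6/17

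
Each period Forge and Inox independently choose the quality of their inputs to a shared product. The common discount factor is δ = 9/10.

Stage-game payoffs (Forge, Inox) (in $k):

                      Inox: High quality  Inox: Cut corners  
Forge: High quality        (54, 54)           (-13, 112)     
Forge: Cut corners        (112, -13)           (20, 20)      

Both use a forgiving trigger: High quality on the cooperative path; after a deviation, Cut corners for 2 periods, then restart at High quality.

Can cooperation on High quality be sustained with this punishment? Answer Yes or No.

IC: δ+…+δ^2 ≥ (112−54)/(54−20) = 29/17.
At δ = 9/10: partial sum = 1.7100 ≥ 1.7059. Cooperation sustainable.

Yes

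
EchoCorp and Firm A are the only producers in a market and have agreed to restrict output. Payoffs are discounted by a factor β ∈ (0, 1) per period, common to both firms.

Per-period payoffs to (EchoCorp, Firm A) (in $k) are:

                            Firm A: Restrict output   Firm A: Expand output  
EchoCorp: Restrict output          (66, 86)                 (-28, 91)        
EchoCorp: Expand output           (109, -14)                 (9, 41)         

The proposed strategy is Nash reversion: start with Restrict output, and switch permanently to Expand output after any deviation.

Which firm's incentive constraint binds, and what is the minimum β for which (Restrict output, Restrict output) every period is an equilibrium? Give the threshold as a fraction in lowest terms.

EchoCorp; β ≥ 43/100

EchoCorp's threshold: (109−66)/(109−9) = 43/100.
Firm A's threshold: (91−86)/(91−41) = 1/10.
43/100 > 1/10, so EchoCorp binds and β* = 43/100.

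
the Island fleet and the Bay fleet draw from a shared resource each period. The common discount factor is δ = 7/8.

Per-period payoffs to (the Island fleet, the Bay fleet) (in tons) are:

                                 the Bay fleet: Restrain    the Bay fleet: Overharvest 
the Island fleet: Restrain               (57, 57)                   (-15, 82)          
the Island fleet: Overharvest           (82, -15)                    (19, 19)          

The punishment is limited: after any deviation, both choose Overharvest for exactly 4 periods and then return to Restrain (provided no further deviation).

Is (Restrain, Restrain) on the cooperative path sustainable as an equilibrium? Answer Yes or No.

IC: δ+…+δ^4 ≥ (82−57)/(57−19) = 25/38.
At δ = 7/8: partial sum = 2.8967 ≥ 0.6579. Cooperation sustainable.

Yes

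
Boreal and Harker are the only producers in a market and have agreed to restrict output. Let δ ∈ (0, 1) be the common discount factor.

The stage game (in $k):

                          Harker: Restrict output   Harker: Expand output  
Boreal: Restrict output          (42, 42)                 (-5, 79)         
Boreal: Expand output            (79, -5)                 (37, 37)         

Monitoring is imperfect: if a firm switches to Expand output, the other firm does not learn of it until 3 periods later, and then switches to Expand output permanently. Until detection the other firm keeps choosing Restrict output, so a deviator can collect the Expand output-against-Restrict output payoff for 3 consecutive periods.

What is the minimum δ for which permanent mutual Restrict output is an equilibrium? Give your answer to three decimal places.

0.959

A deviator earns 79 for 3 periods, then 37 forever; cooperating earns 42 forever. Multiplying the IC by (1−δ):
42 ≥ 79(1−δ^3) + 37δ^3, so 42·δ^3 ≥ 37 and δ^3 ≥ 37/42.
δ ≥ (37/42)^(1/3) ≈ 0.959.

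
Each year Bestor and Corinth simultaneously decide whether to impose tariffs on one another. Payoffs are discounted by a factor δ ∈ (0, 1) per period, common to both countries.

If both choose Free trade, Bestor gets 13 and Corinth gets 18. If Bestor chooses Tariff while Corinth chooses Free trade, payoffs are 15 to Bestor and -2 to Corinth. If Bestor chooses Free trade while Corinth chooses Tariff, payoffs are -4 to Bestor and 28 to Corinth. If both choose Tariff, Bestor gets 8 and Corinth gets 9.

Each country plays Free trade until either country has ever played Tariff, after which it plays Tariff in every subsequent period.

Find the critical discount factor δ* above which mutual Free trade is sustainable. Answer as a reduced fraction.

Bestor: cooperation gives 13 each period; deviation gives 15 once then 8 forever.
  13/(1−δ) ≥ 15 + 8δ/(1−δ) ⇒ δ ≥ 2/7.
Corinth: cooperation gives 18 each period; deviation gives 28 once then 9 forever.
  δ ≥ 10/19.
Both must hold, so the binding constraint is Corinth's: δ ≥ 10/19.

10/19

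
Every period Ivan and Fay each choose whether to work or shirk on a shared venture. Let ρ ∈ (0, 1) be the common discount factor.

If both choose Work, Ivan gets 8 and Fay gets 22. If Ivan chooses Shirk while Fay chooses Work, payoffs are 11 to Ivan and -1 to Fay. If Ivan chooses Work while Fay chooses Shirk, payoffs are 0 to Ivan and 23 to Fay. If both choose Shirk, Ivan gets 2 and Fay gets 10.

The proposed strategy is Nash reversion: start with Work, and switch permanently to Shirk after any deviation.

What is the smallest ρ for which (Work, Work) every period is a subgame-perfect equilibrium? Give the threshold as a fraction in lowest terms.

For Ivan: deviation gain 11−8 = 3, per-period punishment loss 8−2 = 6. IC gives ρ ≥ 3/9 = 1/3.
For Fay: gain 1, loss 12 per period, so ρ ≥ 1/13.
The tighter constraint is Ivan's, so cooperation needs ρ ≥ 1/3.

1/3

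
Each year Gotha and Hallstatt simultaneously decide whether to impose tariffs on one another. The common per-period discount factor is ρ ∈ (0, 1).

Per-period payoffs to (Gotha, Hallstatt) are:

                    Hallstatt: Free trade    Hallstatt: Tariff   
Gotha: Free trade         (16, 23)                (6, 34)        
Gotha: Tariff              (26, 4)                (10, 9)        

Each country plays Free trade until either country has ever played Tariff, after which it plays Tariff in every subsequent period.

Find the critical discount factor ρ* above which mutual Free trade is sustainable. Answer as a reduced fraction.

5/8

For Gotha: deviation gain 26−16 = 10, per-period punishment loss 16−10 = 6. IC gives ρ ≥ 10/16 = 5/8.
For Hallstatt: gain 11, loss 14 per period, so ρ ≥ 11/25.
The tighter constraint is Gotha's, so cooperation needs ρ ≥ 5/8.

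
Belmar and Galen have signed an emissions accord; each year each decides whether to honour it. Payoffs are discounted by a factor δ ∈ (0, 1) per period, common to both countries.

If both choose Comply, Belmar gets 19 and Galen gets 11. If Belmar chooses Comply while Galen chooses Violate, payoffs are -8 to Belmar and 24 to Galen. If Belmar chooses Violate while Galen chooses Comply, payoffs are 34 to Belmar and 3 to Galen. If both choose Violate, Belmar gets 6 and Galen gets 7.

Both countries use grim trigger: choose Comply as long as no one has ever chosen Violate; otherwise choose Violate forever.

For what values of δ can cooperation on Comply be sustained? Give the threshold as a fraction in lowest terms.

13/17

For Belmar: deviation gain 34−19 = 15, per-period punishment loss 19−6 = 13. IC gives δ ≥ 15/28.
For Galen: gain 13, loss 4 per period, so δ ≥ 13/17.
The tighter constraint is Galen's, so cooperation needs δ ≥ 13/17.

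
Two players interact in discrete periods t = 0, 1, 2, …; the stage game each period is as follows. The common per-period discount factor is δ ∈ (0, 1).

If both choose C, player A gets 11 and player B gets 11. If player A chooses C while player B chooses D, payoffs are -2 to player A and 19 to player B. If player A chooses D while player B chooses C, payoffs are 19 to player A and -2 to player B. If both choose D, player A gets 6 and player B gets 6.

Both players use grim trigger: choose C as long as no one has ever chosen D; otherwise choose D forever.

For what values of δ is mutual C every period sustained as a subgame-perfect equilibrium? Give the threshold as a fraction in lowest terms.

8/13

One-period gain from deviating is 19 − 11 = 8. The loss is 11 − 6 = 5 in every subsequent period, with present value 5·δ/(1−δ).
Deviation is unprofitable when 5·δ/(1−δ) ≥ 8, i.e. δ/(1−δ) ≥ 8/5.
Equivalently δ ≥ 8/(8+5) = 8/13.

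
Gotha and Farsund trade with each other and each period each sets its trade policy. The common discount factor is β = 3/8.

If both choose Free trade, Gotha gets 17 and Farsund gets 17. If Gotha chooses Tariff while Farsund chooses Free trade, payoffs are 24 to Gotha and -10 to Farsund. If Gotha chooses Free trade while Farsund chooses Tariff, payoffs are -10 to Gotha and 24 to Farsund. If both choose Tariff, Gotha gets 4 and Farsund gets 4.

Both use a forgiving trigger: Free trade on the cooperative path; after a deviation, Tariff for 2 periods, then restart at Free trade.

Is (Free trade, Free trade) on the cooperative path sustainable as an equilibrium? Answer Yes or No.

Comparing payoff streams over the 3 periods until play realigns: cooperate → 17(1+β+…+β^2); deviate → 24 + 4(β+…+β^2).
Cooperation is sustained iff (17−4)(β+…+β^2) ≥ 24−17.
β+…+β^2 = 3/8·(1−(3/8)^2)/(1−3/8) = 0.5156, and (24−17)/(17−4) = 0.5385.
0.5156 < 0.5385, so cooperation is not sustainable.

No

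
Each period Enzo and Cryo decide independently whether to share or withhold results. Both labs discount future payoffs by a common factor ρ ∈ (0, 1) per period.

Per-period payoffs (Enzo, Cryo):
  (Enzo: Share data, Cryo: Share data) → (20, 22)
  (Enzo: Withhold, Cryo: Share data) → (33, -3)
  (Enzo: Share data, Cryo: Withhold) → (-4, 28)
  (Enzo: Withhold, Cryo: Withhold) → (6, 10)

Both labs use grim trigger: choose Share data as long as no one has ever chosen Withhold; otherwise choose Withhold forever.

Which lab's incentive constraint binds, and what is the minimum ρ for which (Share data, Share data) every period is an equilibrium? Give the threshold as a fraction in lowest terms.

Enzo; ρ ≥ 13/27

Enzo: cooperation gives 20 each period; deviation gives 33 once then 6 forever.
  20/(1−ρ) ≥ 33 + 6ρ/(1−ρ) ⇒ ρ ≥ 13/27.
Cryo: cooperation gives 22 each period; deviation gives 28 once then 10 forever.
  ρ ≥ 6/18 = 1/3.
Both must hold, so the binding constraint is Enzo's: ρ ≥ 13/27.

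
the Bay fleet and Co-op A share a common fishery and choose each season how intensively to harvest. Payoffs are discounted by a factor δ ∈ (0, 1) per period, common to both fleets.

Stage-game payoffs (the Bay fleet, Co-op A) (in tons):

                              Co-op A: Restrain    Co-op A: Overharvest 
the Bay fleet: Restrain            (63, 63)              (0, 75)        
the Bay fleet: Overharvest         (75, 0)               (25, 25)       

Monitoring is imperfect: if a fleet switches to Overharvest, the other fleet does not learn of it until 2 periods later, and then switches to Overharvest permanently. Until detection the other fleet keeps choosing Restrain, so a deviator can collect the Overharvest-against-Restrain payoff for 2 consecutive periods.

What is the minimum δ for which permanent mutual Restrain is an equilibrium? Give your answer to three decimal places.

The best deviation is to choose Overharvest for all 2 undetected periods, earning 75 each, then 25 forever once detected.
Deviation value: 75(1−δ^2)/(1−δ) + 25δ^2/(1−δ); cooperation value: 63/(1−δ).
IC: 63 ≥ 75(1−δ^2) + 25δ^2 = 75 − 50δ^2.
So δ^2 ≥ 12/50 = 6/25, giving δ ≥ (6/25)^(1/2) ≈ 0.490.

0.490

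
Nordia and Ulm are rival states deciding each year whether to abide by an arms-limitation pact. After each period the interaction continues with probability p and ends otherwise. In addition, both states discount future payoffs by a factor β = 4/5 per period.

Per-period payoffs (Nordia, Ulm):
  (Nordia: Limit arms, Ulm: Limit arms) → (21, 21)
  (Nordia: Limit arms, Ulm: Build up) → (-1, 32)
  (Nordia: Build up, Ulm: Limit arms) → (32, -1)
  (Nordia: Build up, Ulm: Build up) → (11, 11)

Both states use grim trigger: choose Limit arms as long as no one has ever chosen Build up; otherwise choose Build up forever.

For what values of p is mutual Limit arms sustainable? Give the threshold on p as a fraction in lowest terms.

With continuation probability p and discount β, the effective per-period discount factor is βp.
Grim-trigger IC: βp ≥ (32−21)/(32−11) = 11/21.
So p ≥ (11/21)/(4/5) = 55/84.

55/84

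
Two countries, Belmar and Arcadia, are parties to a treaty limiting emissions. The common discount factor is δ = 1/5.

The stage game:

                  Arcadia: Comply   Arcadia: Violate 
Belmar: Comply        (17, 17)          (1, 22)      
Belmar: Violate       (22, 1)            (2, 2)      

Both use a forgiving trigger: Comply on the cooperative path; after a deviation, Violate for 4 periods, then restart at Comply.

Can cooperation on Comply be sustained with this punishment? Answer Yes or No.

Comparing payoff streams over the 5 periods until play realigns: cooperate → 17(1+δ+…+δ^4); deviate → 22 + 2(δ+…+δ^4).
Cooperation is sustained iff (17−2)(δ+…+δ^4) ≥ 22−17.
δ+…+δ^4 = 1/5·(1−(1/5)^4)/(1−1/5) = 0.2496, and (22−17)/(17−2) = 0.3333.
0.2496 < 0.3333, so cooperation is not sustainable.

No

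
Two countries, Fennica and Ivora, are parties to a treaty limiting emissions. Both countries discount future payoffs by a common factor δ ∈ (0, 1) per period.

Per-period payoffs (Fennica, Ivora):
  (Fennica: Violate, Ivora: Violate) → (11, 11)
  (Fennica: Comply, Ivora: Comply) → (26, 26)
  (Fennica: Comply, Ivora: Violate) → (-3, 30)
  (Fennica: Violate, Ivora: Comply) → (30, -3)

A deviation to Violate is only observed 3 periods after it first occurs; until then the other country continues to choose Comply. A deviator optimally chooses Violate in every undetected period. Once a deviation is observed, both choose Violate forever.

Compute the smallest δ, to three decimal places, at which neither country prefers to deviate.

0.595

Deviating for the 3 undetected periods gains 30−26 = 4 per period over cooperation, then loses 26−11 = 15 per period forever once punishment starts.
Gain: 4(1 + δ + … + δ^2); loss: 15·δ^3/(1−δ).
No profitable deviation ⇔ 4(1−δ^3) ≤ 15·δ^3, i.e. δ^3 ≥ 4/(4+15) = 4/19.
Hence δ ≥ (4/19)^(1/3) ≈ 0.595.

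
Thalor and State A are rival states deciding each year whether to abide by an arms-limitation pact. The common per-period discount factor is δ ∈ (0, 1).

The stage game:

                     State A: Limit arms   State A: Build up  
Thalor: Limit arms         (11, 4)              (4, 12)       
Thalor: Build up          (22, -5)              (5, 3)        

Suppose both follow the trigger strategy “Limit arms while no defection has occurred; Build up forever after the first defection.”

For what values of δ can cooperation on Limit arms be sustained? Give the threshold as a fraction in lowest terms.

For Thalor: deviation gain 22−11 = 11, per-period punishment loss 11−5 = 6. IC gives δ ≥ 11/17.
For State A: gain 8, loss 1 per period, so δ ≥ 8/9.
The tighter constraint is State A's, so cooperation needs δ ≥ 8/9.

8/9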